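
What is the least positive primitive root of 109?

φ(109) = 109 − 1 = 108 = 2^2 · 3^3.
g is a primitive root iff g^(108/q) ≢ 1 (mod 109) for each prime q ∈ {2, 3}.
g = 2: 2^54 ≡ 108; 2^36 ≡ 1 — hits 1, so not a primitive root.
g = 3: 3^54 ≡ 1 — hits 1, so not a primitive root.
g = 4: 4^54 ≡ 1 — hits 1, so not a primitive root.
g = 5: 5^54 ≡ 1 — hits 1, so not a primitive root.
g = 6: 6^54 ≡ 108; 6^36 ≡ 63 — none is 1, so 6 is a primitive root.
The smallest primitive root modulo 109 is 6.

6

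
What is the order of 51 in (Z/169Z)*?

26

By Lagrange's theorem, ord_169(51) divides φ(169) = φ(13^2) = 13·(13−1) = 156 = 2^2 · 3 · 13.
Divisors of 156: 1, 2, 3, 4, 6, 12, 13, 26, 39, 52, 78, 156.
Check 51^d mod 169 for each divisor in increasing order:
51^1 ≡ 51 (mod 169)
51^2 ≡ 66 (mod 169)
51^3 ≡ 155 (mod 169)
51^4 ≡ 131 (mod 169)
51^6 ≡ 27 (mod 169)
51^12 ≡ 53 (mod 169)
51^13 ≡ 168 (mod 169)
51^26 ≡ 1 (mod 169) ✓
The smallest such exponent is 26, so the order of 51 is 26.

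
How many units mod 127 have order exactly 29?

φ(127) = 127 − 1 = 126 = 2 · 3^2 · 7.
In a cyclic group of order 126, there are φ(d) elements of order d for each divisor d of 126, and zero for non-divisors.
29 does not divide 126, so no element of (Z/127Z)^× has order 29.

0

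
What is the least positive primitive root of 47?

5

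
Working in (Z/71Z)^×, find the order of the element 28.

ord(28) | φ(71) = 71 − 1 = 70 = 2 · 5 · 7.
Divisors of 70: 1, 2, 5, 7, 10, 14, 35, 70.
Test each divisor d:
28^1 ≡ 28
28^2 ≡ 3
28^5 ≡ 39
28^7 ≡ 46
28^10 ≡ 30
28^14 ≡ 57
28^35 ≡ 70
28^70 ≡ 1
Therefore the multiplicative order of 28 modulo 71 is 70.

70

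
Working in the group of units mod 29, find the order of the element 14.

28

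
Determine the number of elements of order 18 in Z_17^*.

0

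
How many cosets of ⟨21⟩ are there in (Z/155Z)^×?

4

By Lagrange's theorem, ord_155(21) divides φ(155) = φ(5·31) = (5−1)·(31−1) = 4·30 = 120 = 2^3 · 3 · 5.
Divisors of 120: 1, 2, 3, 4, 5, 6, 8, 10, 12, 15, 20, 24, 30, 40, 60, 120.
Compute 21^d (mod 155) for the divisors d until we hit 1:
21^1 ≡ 21
21^2 ≡ 131
21^3 ≡ 116
21^4 ≡ 111
21^5 ≡ 6
21^6 ≡ 126
21^8 ≡ 76
21^10 ≡ 36
21^12 ≡ 66
21^15 ≡ 61
21^20 ≡ 56
21^24 ≡ 16
21^30 ≡ 1
Thus |⟨21⟩| = ord(21) = 30.
The index is φ(155) / ord(21) = 120 / 30 = 4.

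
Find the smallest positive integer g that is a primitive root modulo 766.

φ(766) = φ(2)·φ(383) = 1·382 = 382 = 2 · 191.
Test candidates g = 2, 3, … against the prime factors q ∈ {2, 191} of φ(766): g is a generator iff g^(382/q) ≢ 1 for every such q.
g = 2: gcd(2, 766) = 2 > 1, not a unit — skip.
g = 3: 3^191 ≡ 1 — hits 1, so not a primitive root.
g = 4: gcd(4, 766) = 2 > 1, not a unit — skip.
g = 5: 5^191 ≡ 765; 5^2 ≡ 25 — none is 1, so 5 is a primitive root.
Hence the least primitive root of 766 is 5.

5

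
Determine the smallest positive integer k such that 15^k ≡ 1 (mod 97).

96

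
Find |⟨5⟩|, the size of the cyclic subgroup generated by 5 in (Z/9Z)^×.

6

ord(5) | φ(9) = φ(3^2) = 3·(3−1) = 6 = 2 · 3.
Divisors of 6: 1, 2, 3, 6.
Check 5^d mod 9 for each divisor in increasing order:
5^1 ≡ 5
5^2 ≡ 7
5^3 ≡ 8
5^6 ≡ 1
Hence ord(5) = 6.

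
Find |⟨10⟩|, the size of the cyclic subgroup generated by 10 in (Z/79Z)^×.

13

ord(10) | φ(79) = 79 − 1 = 78 = 2 · 3 · 13.
Divisors of 78: 1, 2, 3, 6, 13, 26, 39, 78.
Compute 10^d (mod 79) for the divisors d until we hit 1:
10^1 ≡ 10 (mod 79)
10^2 ≡ 21 (mod 79)
10^3 ≡ 52 (mod 79)
10^6 ≡ 18 (mod 79)
10^13 ≡ 1 (mod 79) ✓
Therefore the multiplicative order of 10 modulo 79 is 13.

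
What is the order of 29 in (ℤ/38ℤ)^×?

The order of 29 must divide φ(38) = φ(2)·φ(19) = 1·18 = 18 = 2 · 3^2.
Divisors of 18: 1, 2, 3, 6, 9, 18.
Test each divisor d:
29^1 ≡ 29 (mod 38)
29^2 ≡ 5 (mod 38)
29^3 ≡ 31 (mod 38)
29^6 ≡ 11 (mod 38)
29^9 ≡ 37 (mod 38)
29^18 ≡ 1 (mod 38) ✓
Therefore the multiplicative order of 29 modulo 38 is 18.

18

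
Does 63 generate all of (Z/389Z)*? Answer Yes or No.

No

φ(389) = 389 − 1 = 388 = 2^2 · 97.
An element g generates (Z/389Z)^× iff g^(388/q) ≢ 1 (mod 389) for each prime q ∈ {2, 97}.
63^194 ≡ 1 (mod 389)  [q = 2: ≡ 1 ✗]
63^4 ≡ 17 (mod 389)  [q = 97: ≢ 1 ✓]
63^194 ≡ 1 shows ord(63) | 194, strictly less than φ(389); not a primitive root.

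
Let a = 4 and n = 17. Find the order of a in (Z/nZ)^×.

By Lagrange's theorem, ord_17(4) divides φ(17) = 17 − 1 = 16 = 2^4.
Divisors of 16: 1, 2, 4, 8, 16.
Check 4^d mod 17 for each divisor in increasing order:
4^1 ≡ 4
4^2 ≡ 16
4^4 ≡ 1
The smallest such exponent is 4, so the order of 4 is 4.

4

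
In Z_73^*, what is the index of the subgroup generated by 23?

2

The order of 23 must divide φ(73) = 73 − 1 = 72 = 2^3 · 3^2.
Divisors of 72: 1, 2, 3, 4, 6, 8, 9, 12, 18, 24, 36, 72.
Compute 23^d (mod 73) for the divisors d until we hit 1:
23^1 ≡ 23 (mod 73)
23^2 ≡ 18 (mod 73)
23^3 ≡ 49 (mod 73)
23^4 ≡ 32 (mod 73)
23^6 ≡ 65 (mod 73)
23^8 ≡ 2 (mod 73)
23^9 ≡ 46 (mod 73)
23^12 ≡ 64 (mod 73)
23^18 ≡ 72 (mod 73)
23^24 ≡ 8 (mod 73)
23^36 ≡ 1 (mod 73) ✓
Thus |⟨23⟩| = ord(23) = 36.
The index is φ(73) / ord(23) = 72 / 36 = 2.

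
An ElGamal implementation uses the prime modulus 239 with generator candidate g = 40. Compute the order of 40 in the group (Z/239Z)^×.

17

The order of 40 must divide φ(239) = 239 − 1 = 238 = 2 · 7 · 17.
Divisors of 238: 1, 2, 7, 14, 17, 34, 119, 238.
Test each divisor d:
40^1 ≡ 40
40^2 ≡ 166
40^7 ≡ 132
40^14 ≡ 216
40^17 ≡ 1
So ord_239(40) = 17.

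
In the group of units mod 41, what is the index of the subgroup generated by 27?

5

The order of 27 must divide φ(41) = 41 − 1 = 40 = 2^3 · 5.
Divisors of 40: 1, 2, 4, 5, 8, 10, 20, 40.
Evaluate successive powers at the divisors of 40:
27^1 ≡ 27
27^2 ≡ 32
27^4 ≡ 40
27^5 ≡ 14
27^8 ≡ 1
So ord_41(27) = 8, hence |⟨27⟩| = 8.
[(Z/41Z)^× : ⟨27⟩] = 40/8 = 5.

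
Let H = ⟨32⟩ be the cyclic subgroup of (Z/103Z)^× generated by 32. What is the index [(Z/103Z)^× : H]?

Since 32 ∈ (Z/103Z)^×, its order divides φ(103) = 103 − 1 = 102 = 2 · 3 · 17.
Divisors of 102: 1, 2, 3, 6, 17, 34, 51, 102.
Compute 32^d (mod 103) for the divisors d until we hit 1:
32^1 ≡ 32 (mod 103)
32^2 ≡ 97 (mod 103)
32^3 ≡ 14 (mod 103)
32^6 ≡ 93 (mod 103)
32^17 ≡ 46 (mod 103)
32^34 ≡ 56 (mod 103)
32^51 ≡ 1 (mod 103) ✓
So ord_103(32) = 51, hence |⟨32⟩| = 51.
[(Z/103Z)^× : ⟨32⟩] = 102/51 = 2.

2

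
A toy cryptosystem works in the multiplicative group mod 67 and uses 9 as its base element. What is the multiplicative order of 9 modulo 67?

11

The order of 9 must divide φ(67) = 67 − 1 = 66 = 2 · 3 · 11.
Divisors of 66: 1, 2, 3, 6, 11, 22, 33, 66.
Evaluate successive powers at the divisors of 66:
9^1 ≡ 9
9^2 ≡ 14
9^3 ≡ 59
9^6 ≡ 64
9^11 ≡ 1
Therefore the multiplicative order of 9 modulo 67 is 11.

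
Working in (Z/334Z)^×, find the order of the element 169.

83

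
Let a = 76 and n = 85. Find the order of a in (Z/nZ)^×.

8

Since 76 ∈ (Z/85Z)^×, its order divides φ(85) = φ(5·17) = (5−1)·(17−1) = 4·16 = 64 = 2^6.
Divisors of 64: 1, 2, 4, 8, 16, 32, 64.
Evaluate successive powers at the divisors of 64:
76^1 ≡ 76 (mod 85)
76^2 ≡ 81 (mod 85)
76^4 ≡ 16 (mod 85)
76^8 ≡ 1 (mod 85) ✓
So ord_85(76) = 8.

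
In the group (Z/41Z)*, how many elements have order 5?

φ(41) = 41 − 1 = 40 = 2^3 · 5.
In a cyclic group of order 40, there are φ(d) elements of order d for each divisor d of 40, and zero for non-divisors.
5 | 40, and φ(5) = 5 − 1 = 4.

4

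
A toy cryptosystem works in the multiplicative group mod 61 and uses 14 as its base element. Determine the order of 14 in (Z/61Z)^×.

6

ord(14) | φ(61) = 61 − 1 = 60 = 2^2 · 3 · 5.
Divisors of 60: 1, 2, 3, 4, 5, 6, 10, 12, 15, 20, 30, 60.
Compute 14^d (mod 61) for the divisors d until we hit 1:
14^1 ≡ 14
14^2 ≡ 13
14^3 ≡ 60
14^4 ≡ 47
14^5 ≡ 48
14^6 ≡ 1
So ord_61(14) = 6.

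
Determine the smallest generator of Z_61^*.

2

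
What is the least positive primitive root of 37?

2

φ(37) = 37 − 1 = 36 = 2^2 · 3^2.
g is a primitive root iff g^(36/q) ≢ 1 (mod 37) for each prime q ∈ {2, 3}.
g = 2: 2^18 ≡ 36; 2^12 ≡ 26 — none is 1, so 2 is a primitive root.
So 2 is the smallest generator of (Z/37Z)^×.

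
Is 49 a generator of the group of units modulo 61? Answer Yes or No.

No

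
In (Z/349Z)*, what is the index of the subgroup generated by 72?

1

The order of 72 must divide φ(349) = 349 − 1 = 348 = 2^2 · 3 · 29.
Divisors of 348: 1, 2, 3, 4, 6, 12, 29, 58, 87, 116, 174, 348.
Test each divisor d:
72^1 ≡ 72 (mod 349)
72^2 ≡ 298 (mod 349)
72^3 ≡ 167 (mod 349)
72^4 ≡ 158 (mod 349)
72^6 ≡ 318 (mod 349)
72^12 ≡ 263 (mod 349)
72^29 ≡ 325 (mod 349)
72^58 ≡ 227 (mod 349)
72^87 ≡ 136 (mod 349)
72^116 ≡ 226 (mod 349)
72^174 ≡ 348 (mod 349)
72^348 ≡ 1 (mod 349) ✓
The order of 72 is 348, so the subgroup it generates has 348 elements.
[(Z/349Z)^× : ⟨72⟩] = 348/348 = 1.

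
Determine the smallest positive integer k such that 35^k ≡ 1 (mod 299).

Since 35 ∈ (Z/299Z)^×, its order divides φ(299) = φ(13·23) = (13−1)·(23−1) = 12·22 = 264 = 2^3 · 3 · 11.
Divisors of 264: 1, 2, 3, 4, 6, 8, 11, 12, 22, 24, 33, 44, 66, 88, 132, 264.
Evaluate successive powers at the divisors of 264:
35^1 ≡ 35 (mod 299)
35^2 ≡ 29 (mod 299)
35^3 ≡ 118 (mod 299)
35^4 ≡ 243 (mod 299)
35^6 ≡ 170 (mod 299)
35^8 ≡ 146 (mod 299)
35^11 ≡ 185 (mod 299)
35^12 ≡ 196 (mod 299)
35^22 ≡ 139 (mod 299)
35^24 ≡ 144 (mod 299)
35^33 ≡ 1 (mod 299) ✓
So ord_299(35) = 33.

33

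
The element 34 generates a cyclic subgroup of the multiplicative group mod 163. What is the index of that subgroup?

2

The order of 34 must divide φ(163) = 163 − 1 = 162 = 2 · 3^4.
Divisors of 162: 1, 2, 3, 6, 9, 18, 27, 54, 81, 162.
Evaluate successive powers at the divisors of 162:
34^1 ≡ 34 (mod 163)
34^2 ≡ 15 (mod 163)
34^3 ≡ 21 (mod 163)
34^6 ≡ 115 (mod 163)
34^9 ≡ 133 (mod 163)
34^18 ≡ 85 (mod 163)
34^27 ≡ 58 (mod 163)
34^54 ≡ 104 (mod 163)
34^81 ≡ 1 (mod 163) ✓
The order of 34 is 81, so the subgroup it generates has 81 elements.
Index = |(Z/163Z)^×| / |⟨34⟩| = 162 / 81 = 2.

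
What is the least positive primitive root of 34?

3

φ(34) = φ(2)·φ(17) = 1·16 = 16 = 2^4.
g is a primitive root iff g^(16/q) ≢ 1 (mod 34) for each prime q ∈ {2}.
g = 2: gcd(2, 34) = 2 > 1, not a unit — skip.
g = 3: 3^8 ≡ 33 — none is 1, so 3 is a primitive root.
The smallest primitive root modulo 34 is 3.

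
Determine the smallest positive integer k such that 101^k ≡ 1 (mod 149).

148

ord(101) | φ(149) = 149 − 1 = 148 = 2^2 · 37.
Divisors of 148: 1, 2, 4, 37, 74, 148.
Evaluate successive powers at the divisors of 148:
101^1 ≡ 101 (mod 149)
101^2 ≡ 69 (mod 149)
101^4 ≡ 142 (mod 149)
101^37 ≡ 105 (mod 149)
101^74 ≡ 148 (mod 149)
101^148 ≡ 1 (mod 149) ✓
The smallest such exponent is 148, so the order of 101 is 148.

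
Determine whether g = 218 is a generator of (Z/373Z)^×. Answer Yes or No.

Yes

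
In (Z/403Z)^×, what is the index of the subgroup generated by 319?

6

Since 319 ∈ (Z/403Z)^×, its order divides φ(403) = φ(13·31) = (13−1)·(31−1) = 12·30 = 360 = 2^3 · 3^2 · 5.
Divisors of 360: 1, 2, 3, 4, 5, 6, 8, 9, 10, 12, 15, 18, 20, 24, 30, 36, 40, 45, 60, 72, 90, 120, 180, 360.
Test each divisor d:
319^1 ≡ 319 (mod 403)
319^2 ≡ 205 (mod 403)
319^3 ≡ 109 (mod 403)
319^4 ≡ 113 (mod 403)
319^5 ≡ 180 (mod 403)
319^6 ≡ 194 (mod 403)
319^8 ≡ 276 (mod 403)
319^9 ≡ 190 (mod 403)
319^10 ≡ 160 (mod 403)
319^12 ≡ 157 (mod 403)
319^15 ≡ 187 (mod 403)
319^18 ≡ 233 (mod 403)
319^20 ≡ 211 (mod 403)
319^24 ≡ 66 (mod 403)
319^30 ≡ 311 (mod 403)
319^36 ≡ 287 (mod 403)
319^40 ≡ 191 (mod 403)
319^45 ≡ 125 (mod 403)
319^60 ≡ 1 (mod 403) ✓
So ord_403(319) = 60, hence |⟨319⟩| = 60.
Index = |(Z/403Z)^×| / |⟨319⟩| = 360 / 60 = 6.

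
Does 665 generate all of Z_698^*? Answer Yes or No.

Yes

φ(698) = φ(2)·φ(349) = 1·348 = 348 = 2^2 · 3 · 29.
An element g generates (Z/698Z)^× iff g^(348/q) ≢ 1 (mod 698) for each prime q ∈ {2, 3, 29}.
665^174 ≡ 697 (mod 698)  [q = 2: ≢ 1 ✓]
665^116 ≡ 471 (mod 698)  [q = 3: ≢ 1 ✓]
665^12 ≡ 577 (mod 698)  [q = 29: ≢ 1 ✓]
Every test exponent gives a nontrivial residue, hence 665 generates the full group.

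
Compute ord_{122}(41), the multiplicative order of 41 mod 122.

By Lagrange's theorem, ord_122(41) divides φ(122) = φ(2)·φ(61) = 1·60 = 60 = 2^2 · 3 · 5.
Divisors of 60: 1, 2, 3, 4, 5, 6, 10, 12, 15, 20, 30, 60.
Evaluate successive powers at the divisors of 60:
41^1 ≡ 41
41^2 ≡ 95
41^3 ≡ 113
41^4 ≡ 119
41^5 ≡ 121
41^6 ≡ 81
41^10 ≡ 1
Hence ord(41) = 10.

10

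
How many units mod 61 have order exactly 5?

φ(61) = 61 − 1 = 60 = 2^2 · 3 · 5.
Since (Z/61Z)^× is cyclic of order 60, the number of elements of order d is φ(d) when d | 60 and 0 otherwise.
5 | 60, and φ(5) = 5 − 1 = 4.

4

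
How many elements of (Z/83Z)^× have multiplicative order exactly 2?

φ(83) = 83 − 1 = 82 = 2 · 41.
Since (Z/83Z)^× is cyclic of order 82, the number of elements of order d is φ(d) when d | 82 and 0 otherwise.
2 | 82, and φ(2) = 2 − 1 = 1.

1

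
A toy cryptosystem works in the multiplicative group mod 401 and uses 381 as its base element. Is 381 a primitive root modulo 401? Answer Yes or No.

φ(401) = 401 − 1 = 400 = 2^4 · 5^2.
It suffices to check that the order of 381 is not a proper divisor of 400: compute 381^(400/q) for q ∈ {2, 5}.
381^200 ≡ 1 (mod 401)  [q = 2: ≡ 1 ✗]
381^80 ≡ 1 (mod 401)  [q = 5: ≡ 1 ✗]
381^200 ≡ 1 shows ord(381) | 200, strictly less than φ(401); not a primitive root.

No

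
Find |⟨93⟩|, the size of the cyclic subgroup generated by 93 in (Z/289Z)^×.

By Lagrange's theorem, ord_289(93) divides φ(289) = φ(17^2) = 17·(17−1) = 272 = 2^4 · 17.
Divisors of 272: 1, 2, 4, 8, 16, 17, 34, 68, 136, 272.
Compute 93^d (mod 289) for the divisors d until we hit 1:
93^1 ≡ 93 (mod 289)
93^2 ≡ 268 (mod 289)
93^4 ≡ 152 (mod 289)
93^8 ≡ 273 (mod 289)
93^16 ≡ 256 (mod 289)
93^17 ≡ 110 (mod 289)
93^34 ≡ 251 (mod 289)
93^68 ≡ 288 (mod 289)
93^136 ≡ 1 (mod 289) ✓
The smallest such exponent is 136, so the order of 93 is 136.

136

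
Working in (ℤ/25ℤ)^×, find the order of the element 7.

By Lagrange's theorem, ord_25(7) divides φ(25) = φ(5^2) = 5·(5−1) = 20 = 2^2 · 5.
Divisors of 20: 1, 2, 4, 5, 10, 20.
Compute 7^d (mod 25) for the divisors d until we hit 1:
7^1 ≡ 7 (mod 25)
7^2 ≡ 24 (mod 25)
7^4 ≡ 1 (mod 25) ✓
The smallest such exponent is 4, so the order of 7 is 4.

4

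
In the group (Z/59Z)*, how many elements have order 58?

28

φ(59) = 59 − 1 = 58 = 2 · 29.
Since (Z/59Z)^× is cyclic of order 58, the number of elements of order d is φ(d) when d | 58 and 0 otherwise.
58 = 2 · 29 divides 58, and φ(58) = 28.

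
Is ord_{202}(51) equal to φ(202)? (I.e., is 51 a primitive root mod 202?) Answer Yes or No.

φ(202) = φ(2)·φ(101) = 1·100 = 100 = 2^2 · 5^2.
Test 51^(100/q) mod 202 for each prime factor q of 100:
51^50 ≡ 201 (mod 202)  [q = 2: ≢ 1 ✓]
51^20 ≡ 185 (mod 202)  [q = 5: ≢ 1 ✓]
All checks pass, so 51 has order 100 and is a primitive root modulo 202.

Yes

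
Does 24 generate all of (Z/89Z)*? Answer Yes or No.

Yes

φ(89) = 89 − 1 = 88 = 2^3 · 11.
24 is a primitive root mod 89 iff 24^(φ(89)/q) ≢ 1 for every prime q | φ(89), i.e. q ∈ {2, 11}.
24^44 ≡ 88 (mod 89)  [q = 2: ≢ 1 ✓]
24^8 ≡ 78 (mod 89)  [q = 11: ≢ 1 ✓]
None equal 1, so ord_89(24) = 88: 24 is a primitive root.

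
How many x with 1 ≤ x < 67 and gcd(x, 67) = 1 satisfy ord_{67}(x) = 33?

20

φ(67) = 67 − 1 = 66 = 2 · 3 · 11.
(Z/67Z)^× is cyclic (|G| = 66); a cyclic group of order m has exactly φ(d) elements of each order d | m, and none otherwise.
33 = 3 · 11 divides 66, and φ(33) = 20.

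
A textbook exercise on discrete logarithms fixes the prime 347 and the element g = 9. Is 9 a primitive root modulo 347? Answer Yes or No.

φ(347) = 347 − 1 = 346 = 2 · 173.
Test 9^(346/q) mod 347 for each prime factor q of 346:
9^173 ≡ 1 (mod 347)  [q = 2: ≡ 1 ✗]
9^2 ≡ 81 (mod 347)  [q = 173: ≢ 1 ✓]
Since 9^173 ≡ 1, the order of 9 divides 173 < 346, so 9 is not a primitive root.

No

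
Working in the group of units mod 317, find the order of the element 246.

Since 246 ∈ (Z/317Z)^×, its order divides φ(317) = 317 − 1 = 316 = 2^2 · 79.
Divisors of 316: 1, 2, 4, 79, 158, 316.
Test each divisor d:
246^1 ≡ 246 (mod 317)
246^2 ≡ 286 (mod 317)
246^4 ≡ 10 (mod 317)
246^79 ≡ 114 (mod 317)
246^158 ≡ 316 (mod 317)
246^316 ≡ 1 (mod 317) ✓
The smallest such exponent is 316, so the order of 246 is 316.

316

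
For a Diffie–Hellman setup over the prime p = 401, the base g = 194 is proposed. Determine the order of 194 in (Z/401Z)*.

The order of 194 must divide φ(401) = 401 − 1 = 400 = 2^4 · 5^2.
Divisors of 400: 1, 2, 4, 5, 8, 10, 16, 20, 25, 40, 50, 80, 100, 200, 400.
Compute 194^d (mod 401) for the divisors d until we hit 1:
194^1 ≡ 194 (mod 401)
194^2 ≡ 343 (mod 401)
194^4 ≡ 156 (mod 401)
194^5 ≡ 189 (mod 401)
194^8 ≡ 276 (mod 401)
194^10 ≡ 32 (mod 401)
194^16 ≡ 387 (mod 401)
194^20 ≡ 222 (mod 401)
194^25 ≡ 254 (mod 401)
194^40 ≡ 362 (mod 401)
194^50 ≡ 356 (mod 401)
194^80 ≡ 318 (mod 401)
194^100 ≡ 20 (mod 401)
194^200 ≡ 400 (mod 401)
194^400 ≡ 1 (mod 401) ✓
Hence ord(194) = 400.

400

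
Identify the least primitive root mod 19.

2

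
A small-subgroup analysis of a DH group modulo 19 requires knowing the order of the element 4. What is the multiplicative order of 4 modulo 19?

9

ord(4) | φ(19) = 19 − 1 = 18 = 2 · 3^2.
Divisors of 18: 1, 2, 3, 6, 9, 18.
Compute 4^d (mod 19) for the divisors d until we hit 1:
4^1 ≡ 4 (mod 19)
4^2 ≡ 16 (mod 19)
4^3 ≡ 7 (mod 19)
4^6 ≡ 11 (mod 19)
4^9 ≡ 1 (mod 19) ✓
So ord_19(4) = 9.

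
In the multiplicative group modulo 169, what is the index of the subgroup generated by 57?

3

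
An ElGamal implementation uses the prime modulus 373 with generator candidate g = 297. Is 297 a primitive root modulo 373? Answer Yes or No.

Yes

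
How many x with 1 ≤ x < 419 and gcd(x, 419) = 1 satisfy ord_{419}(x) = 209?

180

φ(419) = 419 − 1 = 418 = 2 · 11 · 19.
(Z/419Z)^× is cyclic (|G| = 418); a cyclic group of order m has exactly φ(d) elements of each order d | m, and none otherwise.
209 = 11 · 19 divides 418, and φ(209) = 180.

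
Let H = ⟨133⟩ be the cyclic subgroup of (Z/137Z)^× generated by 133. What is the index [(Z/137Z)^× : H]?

ord(133) | φ(137) = 137 − 1 = 136 = 2^3 · 17.
Divisors of 136: 1, 2, 4, 8, 17, 34, 68, 136.
Evaluate successive powers at the divisors of 136:
133^1 ≡ 133 (mod 137)
133^2 ≡ 16 (mod 137)
133^4 ≡ 119 (mod 137)
133^8 ≡ 50 (mod 137)
133^17 ≡ 1 (mod 137) ✓
Thus |⟨133⟩| = ord(133) = 17.
[(Z/137Z)^× : ⟨133⟩] = 136/17 = 8.

8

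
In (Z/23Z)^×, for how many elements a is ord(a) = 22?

10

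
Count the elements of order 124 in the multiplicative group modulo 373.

60

φ(373) = 373 − 1 = 372 = 2^2 · 3 · 31.
In a cyclic group of order 372, there are φ(d) elements of order d for each divisor d of 372, and zero for non-divisors.
124 = 2^2 · 31 divides 372, and φ(124) = 60.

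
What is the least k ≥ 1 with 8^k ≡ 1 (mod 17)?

Since 8 ∈ (Z/17Z)^×, its order divides φ(17) = 17 − 1 = 16 = 2^4.
Divisors of 16: 1, 2, 4, 8, 16.
Check 8^d mod 17 for each divisor in increasing order:
8^1 ≡ 8 (mod 17)
8^2 ≡ 13 (mod 17)
8^4 ≡ 16 (mod 17)
8^8 ≡ 1 (mod 17) ✓
Therefore the multiplicative order of 8 modulo 17 is 8.

8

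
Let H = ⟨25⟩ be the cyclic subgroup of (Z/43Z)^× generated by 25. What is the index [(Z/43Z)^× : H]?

ord(25) | φ(43) = 43 − 1 = 42 = 2 · 3 · 7.
Divisors of 42: 1, 2, 3, 6, 7, 14, 21, 42.
Check 25^d mod 43 for each divisor in increasing order:
25^1 ≡ 25 (mod 43)
25^2 ≡ 23 (mod 43)
25^3 ≡ 16 (mod 43)
25^6 ≡ 41 (mod 43)
25^7 ≡ 36 (mod 43)
25^14 ≡ 6 (mod 43)
25^21 ≡ 1 (mod 43) ✓
Thus |⟨25⟩| = ord(25) = 21.
[(Z/43Z)^× : ⟨25⟩] = 42/21 = 2.

2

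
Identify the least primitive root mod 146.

φ(146) = φ(2)·φ(73) = 1·72 = 72 = 2^3 · 3^2.
g is a primitive root iff g^(72/q) ≢ 1 (mod 146) for each prime q ∈ {2, 3}.
g = 2: gcd(2, 146) = 2 > 1, not a unit — skip.
g = 3: 3^36 ≡ 1 — hits 1, so not a primitive root.
g = 4: gcd(4, 146) = 2 > 1, not a unit — skip.
g = 5: 5^36 ≡ 145; 5^24 ≡ 81 — none is 1, so 5 is a primitive root.
Hence the least primitive root of 146 is 5.

5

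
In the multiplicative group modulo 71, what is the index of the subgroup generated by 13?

1

Since 13 ∈ (Z/71Z)^×, its order divides φ(71) = 71 − 1 = 70 = 2 · 5 · 7.
Divisors of 70: 1, 2, 5, 7, 10, 14, 35, 70.
Check 13^d mod 71 for each divisor in increasing order:
13^1 ≡ 13 (mod 71)
13^2 ≡ 27 (mod 71)
13^5 ≡ 34 (mod 71)
13^7 ≡ 66 (mod 71)
13^10 ≡ 20 (mod 71)
13^14 ≡ 25 (mod 71)
13^35 ≡ 70 (mod 71)
13^70 ≡ 1 (mod 71) ✓
The order of 13 is 70, so the subgroup it generates has 70 elements.
The index is φ(71) / ord(13) = 70 / 70 = 1.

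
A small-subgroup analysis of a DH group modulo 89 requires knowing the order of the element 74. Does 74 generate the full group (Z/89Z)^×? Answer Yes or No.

Yes

φ(89) = 89 − 1 = 88 = 2^3 · 11.
It suffices to check that the order of 74 is not a proper divisor of 88: compute 74^(88/q) for q ∈ {2, 11}.
74^44 ≡ 88 (mod 89)  [q = 2: ≢ 1 ✓]
74^8 ≡ 78 (mod 89)  [q = 11: ≢ 1 ✓]
None equal 1, so ord_89(74) = 88: 74 is a primitive root.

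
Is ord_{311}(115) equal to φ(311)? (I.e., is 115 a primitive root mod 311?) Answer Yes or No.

Yes

φ(311) = 311 − 1 = 310 = 2 · 5 · 31.
An element g generates (Z/311Z)^× iff g^(310/q) ≢ 1 (mod 311) for each prime q ∈ {2, 5, 31}.
115^155 ≡ 310 (mod 311)  [q = 2: ≢ 1 ✓]
115^62 ≡ 216 (mod 311)  [q = 5: ≢ 1 ✓]
115^10 ≡ 7 (mod 311)  [q = 31: ≢ 1 ✓]
All checks pass, so 115 has order 310 and is a primitive root modulo 311.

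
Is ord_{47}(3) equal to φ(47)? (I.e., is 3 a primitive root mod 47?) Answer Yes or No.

φ(47) = 47 − 1 = 46 = 2 · 23.
3 is a primitive root mod 47 iff 3^(φ(47)/q) ≢ 1 for every prime q | φ(47), i.e. q ∈ {2, 23}.
3^23 ≡ 1 (mod 47)  [q = 2: ≡ 1 ✗]
3^2 ≡ 9 (mod 47)  [q = 23: ≢ 1 ✓]
The check at q = 2 fails, so 3 generates a proper subgroup.

No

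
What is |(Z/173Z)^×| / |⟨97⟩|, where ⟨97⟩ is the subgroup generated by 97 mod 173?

By Lagrange's theorem, ord_173(97) divides φ(173) = 173 − 1 = 172 = 2^2 · 43.
Divisors of 172: 1, 2, 4, 43, 86, 172.
Check 97^d mod 173 for each divisor in increasing order:
97^1 ≡ 97 (mod 173)
97^2 ≡ 67 (mod 173)
97^4 ≡ 164 (mod 173)
97^43 ≡ 80 (mod 173)
97^86 ≡ 172 (mod 173)
97^172 ≡ 1 (mod 173) ✓
Thus |⟨97⟩| = ord(97) = 172.
Index = |(Z/173Z)^×| / |⟨97⟩| = 172 / 172 = 1.

1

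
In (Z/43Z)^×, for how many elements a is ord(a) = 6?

2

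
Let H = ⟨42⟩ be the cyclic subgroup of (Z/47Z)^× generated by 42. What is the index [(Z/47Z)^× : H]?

2

By Lagrange's theorem, ord_47(42) divides φ(47) = 47 − 1 = 46 = 2 · 23.
Divisors of 46: 1, 2, 23, 46.
Check 42^d mod 47 for each divisor in increasing order:
42^1 ≡ 42 (mod 47)
42^2 ≡ 25 (mod 47)
42^23 ≡ 1 (mod 47) ✓
So ord_47(42) = 23, hence |⟨42⟩| = 23.
[(Z/47Z)^× : ⟨42⟩] = 46/23 = 2.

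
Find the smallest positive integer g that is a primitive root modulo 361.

2

φ(361) = φ(19^2) = 19·(19−1) = 342 = 2 · 3^2 · 19.
Test candidates g = 2, 3, … against the prime factors q ∈ {2, 3, 19} of φ(361): g is a generator iff g^(342/q) ≢ 1 for every such q.
g = 2: 2^171 ≡ 360; 2^114 ≡ 292; 2^18 ≡ 58 — none is 1, so 2 is a primitive root.
Hence the least primitive root of 361 is 2.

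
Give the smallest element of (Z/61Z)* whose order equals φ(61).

2

φ(61) = 61 − 1 = 60 = 2^2 · 3 · 5.
g is a primitive root iff g^(60/q) ≢ 1 (mod 61) for each prime q ∈ {2, 3, 5}.
g = 2: 2^30 ≡ 60; 2^20 ≡ 47; 2^12 ≡ 9 — none is 1, so 2 is a primitive root.
The smallest primitive root modulo 61 is 2.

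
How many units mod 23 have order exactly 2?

1

φ(23) = 23 − 1 = 22 = 2 · 11.
(Z/23Z)^× is cyclic (|G| = 22); a cyclic group of order m has exactly φ(d) elements of each order d | m, and none otherwise.
2 | 22, and φ(2) = 2 − 1 = 1.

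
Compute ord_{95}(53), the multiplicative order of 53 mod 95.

ord(53) | φ(95) = φ(5·19) = (5−1)·(19−1) = 4·18 = 72 = 2^3 · 3^2.
Divisors of 72: 1, 2, 3, 4, 6, 8, 9, 12, 18, 24, 36, 72.
Check 53^d mod 95 for each divisor in increasing order:
53^1 ≡ 53 (mod 95)
53^2 ≡ 54 (mod 95)
53^3 ≡ 12 (mod 95)
53^4 ≡ 66 (mod 95)
53^6 ≡ 49 (mod 95)
53^8 ≡ 81 (mod 95)
53^9 ≡ 18 (mod 95)
53^12 ≡ 26 (mod 95)
53^18 ≡ 39 (mod 95)
53^24 ≡ 11 (mod 95)
53^36 ≡ 1 (mod 95) ✓
The smallest such exponent is 36, so the order of 53 is 36.

36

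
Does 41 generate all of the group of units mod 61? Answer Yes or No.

No

φ(61) = 61 − 1 = 60 = 2^2 · 3 · 5.
An element g generates (Z/61Z)^× iff g^(60/q) ≢ 1 (mod 61) for each prime q ∈ {2, 3, 5}.
41^30 ≡ 1 (mod 61)  [q = 2: ≡ 1 ✗]
41^20 ≡ 1 (mod 61)  [q = 3: ≡ 1 ✗]
41^12 ≡ 34 (mod 61)  [q = 5: ≢ 1 ✓]
The check at q = 2 fails, so 41 generates a proper subgroup.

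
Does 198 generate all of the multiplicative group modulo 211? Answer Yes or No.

φ(211) = 211 − 1 = 210 = 2 · 3 · 5 · 7.
198 is a primitive root mod 211 iff 198^(φ(211)/q) ≢ 1 for every prime q | φ(211), i.e. q ∈ {2, 3, 5, 7}.
198^105 ≡ 210 (mod 211)  [q = 2: ≢ 1 ✓]
198^70 ≡ 1 (mod 211)  [q = 3: ≡ 1 ✗]
198^42 ≡ 71 (mod 211)  [q = 5: ≢ 1 ✓]
198^30 ≡ 148 (mod 211)  [q = 7: ≢ 1 ✓]
198^70 ≡ 1 shows ord(198) | 70, strictly less than φ(211); not a primitive root.

No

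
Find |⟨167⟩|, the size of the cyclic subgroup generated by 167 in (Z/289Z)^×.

By Lagrange's theorem, ord_289(167) divides φ(289) = φ(17^2) = 17·(17−1) = 272 = 2^4 · 17.
Divisors of 272: 1, 2, 4, 8, 16, 17, 34, 68, 136, 272.
Compute 167^d (mod 289) for the divisors d until we hit 1:
167^1 ≡ 167 (mod 289)
167^2 ≡ 145 (mod 289)
167^4 ≡ 217 (mod 289)
167^8 ≡ 271 (mod 289)
167^16 ≡ 35 (mod 289)
167^17 ≡ 65 (mod 289)
167^34 ≡ 179 (mod 289)
167^68 ≡ 251 (mod 289)
167^136 ≡ 288 (mod 289)
167^272 ≡ 1 (mod 289) ✓
So ord_289(167) = 272.

272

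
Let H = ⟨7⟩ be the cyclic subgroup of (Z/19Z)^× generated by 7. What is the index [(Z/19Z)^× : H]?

ord(7) | φ(19) = 19 − 1 = 18 = 2 · 3^2.
Divisors of 18: 1, 2, 3, 6, 9, 18.
Evaluate successive powers at the divisors of 18:
7^1 ≡ 7 (mod 19)
7^2 ≡ 11 (mod 19)
7^3 ≡ 1 (mod 19) ✓
Thus |⟨7⟩| = ord(7) = 3.
The index is φ(19) / ord(7) = 18 / 3 = 6.

6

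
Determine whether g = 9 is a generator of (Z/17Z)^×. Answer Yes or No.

No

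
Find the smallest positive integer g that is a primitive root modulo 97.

5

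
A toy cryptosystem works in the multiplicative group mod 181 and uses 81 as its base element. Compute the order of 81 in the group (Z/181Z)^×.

45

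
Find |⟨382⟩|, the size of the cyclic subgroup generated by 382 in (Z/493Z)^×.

56

Since 382 ∈ (Z/493Z)^×, its order divides φ(493) = φ(17·29) = (17−1)·(29−1) = 16·28 = 448 = 2^6 · 7.
Divisors of 448: 1, 2, 4, 7, 8, 14, 16, 28, 32, 56, 64, 112, 224, 448.
Compute 382^d (mod 493) for the divisors d until we hit 1:
382^1 ≡ 382 (mod 493)
382^2 ≡ 489 (mod 493)
382^4 ≡ 16 (mod 493)
382^7 ≡ 202 (mod 493)
382^8 ≡ 256 (mod 493)
382^14 ≡ 378 (mod 493)
382^16 ≡ 460 (mod 493)
382^28 ≡ 407 (mod 493)
382^32 ≡ 103 (mod 493)
382^56 ≡ 1 (mod 493) ✓
So ord_493(382) = 56.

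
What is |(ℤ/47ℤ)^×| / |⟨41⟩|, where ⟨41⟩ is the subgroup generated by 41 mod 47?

1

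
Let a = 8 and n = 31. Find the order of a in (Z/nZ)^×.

5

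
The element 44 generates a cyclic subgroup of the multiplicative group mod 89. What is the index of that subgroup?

The order of 44 must divide φ(89) = 89 − 1 = 88 = 2^3 · 11.
Divisors of 88: 1, 2, 4, 8, 11, 22, 44, 88.
Compute 44^d (mod 89) for the divisors d until we hit 1:
44^1 ≡ 44 (mod 89)
44^2 ≡ 67 (mod 89)
44^4 ≡ 39 (mod 89)
44^8 ≡ 8 (mod 89)
44^11 ≡ 88 (mod 89)
44^22 ≡ 1 (mod 89) ✓
So ord_89(44) = 22, hence |⟨44⟩| = 22.
Index = |(Z/89Z)^×| / |⟨44⟩| = 88 / 22 = 4.

4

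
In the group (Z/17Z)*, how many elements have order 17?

φ(17) = 17 − 1 = 16 = 2^4.
Since (Z/17Z)^× is cyclic of order 16, the number of elements of order d is φ(d) when d | 16 and 0 otherwise.
17 does not divide 16, so no element of (Z/17Z)^× has order 17.

0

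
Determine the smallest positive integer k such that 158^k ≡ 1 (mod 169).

Since 158 ∈ (Z/169Z)^×, its order divides φ(169) = φ(13^2) = 13·(13−1) = 156 = 2^2 · 3 · 13.
Divisors of 156: 1, 2, 3, 4, 6, 12, 13, 26, 39, 52, 78, 156.
Compute 158^d (mod 169) for the divisors d until we hit 1:
158^1 ≡ 158 (mod 169)
158^2 ≡ 121 (mod 169)
158^3 ≡ 21 (mod 169)
158^4 ≡ 107 (mod 169)
158^6 ≡ 103 (mod 169)
158^12 ≡ 131 (mod 169)
158^13 ≡ 80 (mod 169)
158^26 ≡ 147 (mod 169)
158^39 ≡ 99 (mod 169)
158^52 ≡ 146 (mod 169)
158^78 ≡ 168 (mod 169)
158^156 ≡ 1 (mod 169) ✓
Hence ord(158) = 156.

156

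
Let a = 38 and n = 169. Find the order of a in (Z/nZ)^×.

26

The order of 38 must divide φ(169) = φ(13^2) = 13·(13−1) = 156 = 2^2 · 3 · 13.
Divisors of 156: 1, 2, 3, 4, 6, 12, 13, 26, 39, 52, 78, 156.
Evaluate successive powers at the divisors of 156:
38^1 ≡ 38
38^2 ≡ 92
38^3 ≡ 116
38^4 ≡ 14
38^6 ≡ 105
38^12 ≡ 40
38^13 ≡ 168
38^26 ≡ 1
Hence ord(38) = 26.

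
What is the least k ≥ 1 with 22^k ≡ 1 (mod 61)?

15

ord(22) | φ(61) = 61 − 1 = 60 = 2^2 · 3 · 5.
Divisors of 60: 1, 2, 3, 4, 5, 6, 10, 12, 15, 20, 30, 60.
Compute 22^d (mod 61) for the divisors d until we hit 1:
22^1 ≡ 22 (mod 61)
22^2 ≡ 57 (mod 61)
22^3 ≡ 34 (mod 61)
22^4 ≡ 16 (mod 61)
22^5 ≡ 47 (mod 61)
22^6 ≡ 58 (mod 61)
22^10 ≡ 13 (mod 61)
22^12 ≡ 9 (mod 61)
22^15 ≡ 1 (mod 61) ✓
Therefore the multiplicative order of 22 modulo 61 is 15.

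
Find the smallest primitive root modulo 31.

φ(31) = 31 − 1 = 30 = 2 · 3 · 5.
Test candidates g = 2, 3, … against the prime factors q ∈ {2, 3, 5} of φ(31): g is a generator iff g^(30/q) ≢ 1 for every such q.
g = 2: 2^15 ≡ 1 — hits 1, so not a primitive root.
g = 3: 3^15 ≡ 30; 3^10 ≡ 25; 3^6 ≡ 16 — none is 1, so 3 is a primitive root.
So 3 is the smallest generator of (Z/31Z)^×.

3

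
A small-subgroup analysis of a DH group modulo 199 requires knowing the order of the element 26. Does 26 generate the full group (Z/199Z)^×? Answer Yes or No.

No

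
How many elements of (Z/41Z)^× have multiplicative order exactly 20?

8

φ(41) = 41 − 1 = 40 = 2^3 · 5.
(Z/41Z)^× is cyclic (|G| = 40); a cyclic group of order m has exactly φ(d) elements of each order d | m, and none otherwise.
20 = 2^2 · 5 divides 40, and φ(20) = 8.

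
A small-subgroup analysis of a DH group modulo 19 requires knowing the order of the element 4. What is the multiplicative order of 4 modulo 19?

Since 4 ∈ (Z/19Z)^×, its order divides φ(19) = 19 − 1 = 18 = 2 · 3^2.
Divisors of 18: 1, 2, 3, 6, 9, 18.
Check 4^d mod 19 for each divisor in increasing order:
4^1 ≡ 4
4^2 ≡ 16
4^3 ≡ 7
4^6 ≡ 11
4^9 ≡ 1
Hence ord(4) = 9.

9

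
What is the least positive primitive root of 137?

3

φ(137) = 137 − 1 = 136 = 2^3 · 17.
Test candidates g = 2, 3, … against the prime factors q ∈ {2, 17} of φ(137): g is a generator iff g^(136/q) ≢ 1 for every such q.
g = 2: 2^68 ≡ 1 — hits 1, so not a primitive root.
g = 3: 3^68 ≡ 136; 3^8 ≡ 122 — none is 1, so 3 is a primitive root.
So 3 is the smallest generator of (Z/137Z)^×.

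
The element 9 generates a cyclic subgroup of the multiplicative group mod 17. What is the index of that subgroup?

2

ord(9) | φ(17) = 17 − 1 = 16 = 2^4.
Divisors of 16: 1, 2, 4, 8, 16.
Evaluate successive powers at the divisors of 16:
9^1 ≡ 9
9^2 ≡ 13
9^4 ≡ 16
9^8 ≡ 1
So ord_17(9) = 8, hence |⟨9⟩| = 8.
Index = |(Z/17Z)^×| / |⟨9⟩| = 16 / 8 = 2.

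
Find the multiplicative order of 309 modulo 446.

111

ord(309) | φ(446) = φ(2)·φ(223) = 1·222 = 222 = 2 · 3 · 37.
Divisors of 222: 1, 2, 3, 6, 37, 74, 111, 222.
Compute 309^d (mod 446) for the divisors d until we hit 1:
309^1 ≡ 309 (mod 446)
309^2 ≡ 37 (mod 446)
309^3 ≡ 283 (mod 446)
309^6 ≡ 255 (mod 446)
309^37 ≡ 39 (mod 446)
309^74 ≡ 183 (mod 446)
309^111 ≡ 1 (mod 446) ✓
The smallest such exponent is 111, so the order of 309 is 111.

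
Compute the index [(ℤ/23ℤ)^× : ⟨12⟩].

2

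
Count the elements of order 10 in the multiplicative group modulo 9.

0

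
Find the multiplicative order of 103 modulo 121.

55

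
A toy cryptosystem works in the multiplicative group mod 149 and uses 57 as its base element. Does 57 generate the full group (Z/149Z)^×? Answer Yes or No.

Yes

φ(149) = 149 − 1 = 148 = 2^2 · 37.
An element g generates (Z/149Z)^× iff g^(148/q) ≢ 1 (mod 149) for each prime q ∈ {2, 37}.
57^74 ≡ 148 (mod 149)  [q = 2: ≢ 1 ✓]
57^4 ≡ 96 (mod 149)  [q = 37: ≢ 1 ✓]
None equal 1, so ord_149(57) = 148: 57 is a primitive root.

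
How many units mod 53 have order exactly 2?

φ(53) = 53 − 1 = 52 = 2^2 · 13.
Since (Z/53Z)^× is cyclic of order 52, the number of elements of order d is φ(d) when d | 52 and 0 otherwise.
2 | 52, and φ(2) = 2 − 1 = 1.

1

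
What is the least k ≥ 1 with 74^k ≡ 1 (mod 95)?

ord(74) | φ(95) = φ(5·19) = (5−1)·(19−1) = 4·18 = 72 = 2^3 · 3^2.
Divisors of 72: 1, 2, 3, 4, 6, 8, 9, 12, 18, 24, 36, 72.
Check 74^d mod 95 for each divisor in increasing order:
74^1 ≡ 74
74^2 ≡ 61
74^3 ≡ 49
74^4 ≡ 16
74^6 ≡ 26
74^8 ≡ 66
74^9 ≡ 39
74^12 ≡ 11
74^18 ≡ 1
So ord_95(74) = 18.

18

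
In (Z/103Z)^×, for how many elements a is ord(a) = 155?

φ(103) = 103 − 1 = 102 = 2 · 3 · 17.
In a cyclic group of order 102, there are φ(d) elements of order d for each divisor d of 102, and zero for non-divisors.
Since 155 ∤ 102, the count is 0.

0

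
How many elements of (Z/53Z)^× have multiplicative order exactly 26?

φ(53) = 53 − 1 = 52 = 2^2 · 13.
(Z/53Z)^× is cyclic (|G| = 52); a cyclic group of order m has exactly φ(d) elements of each order d | m, and none otherwise.
26 = 2 · 13 divides 52, and φ(26) = 12.

12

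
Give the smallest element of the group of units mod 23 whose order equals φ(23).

φ(23) = 23 − 1 = 22 = 2 · 11.
Test candidates g = 2, 3, … against the prime factors q ∈ {2, 11} of φ(23): g is a generator iff g^(22/q) ≢ 1 for every such q.
g = 2: 2^11 ≡ 1 — hits 1, so not a primitive root.
g = 3: 3^11 ≡ 1 — hits 1, so not a primitive root.
g = 4: 4^11 ≡ 1 — hits 1, so not a primitive root.
g = 5: 5^11 ≡ 22; 5^2 ≡ 2 — none is 1, so 5 is a primitive root.
The smallest primitive root modulo 23 is 5.

5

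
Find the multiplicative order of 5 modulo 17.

Since 5 ∈ (Z/17Z)^×, its order divides φ(17) = 17 − 1 = 16 = 2^4.
Divisors of 16: 1, 2, 4, 8, 16.
Test each divisor d:
5^1 ≡ 5 (mod 17)
5^2 ≡ 8 (mod 17)
5^4 ≡ 13 (mod 17)
5^8 ≡ 16 (mod 17)
5^16 ≡ 1 (mod 17) ✓
Hence ord(5) = 16.

16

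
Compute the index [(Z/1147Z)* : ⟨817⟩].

12

By Lagrange's theorem, ord_1147(817) divides φ(1147) = φ(31·37) = (31−1)·(37−1) = 30·36 = 1080 = 2^3 · 3^3 · 5.
Divisors of 1080: 1, 2, 3, 4, 5, 6, 8, 9, 10, 12, 15, 18, 20, 24, 27, 30, 36, 40, 45, 54, 60, 72, 90, 108, 120, 135, 180, 216, 270, 360, 540, 1080.
Check 817^d mod 1147 for each divisor in increasing order:
817^1 ≡ 817 (mod 1147)
817^2 ≡ 1082 (mod 1147)
817^3 ≡ 804 (mod 1147)
817^4 ≡ 784 (mod 1147)
817^5 ≡ 502 (mod 1147)
817^6 ≡ 655 (mod 1147)
817^8 ≡ 1011 (mod 1147)
817^9 ≡ 147 (mod 1147)
817^10 ≡ 811 (mod 1147)
817^12 ≡ 47 (mod 1147)
817^15 ≡ 1084 (mod 1147)
817^18 ≡ 963 (mod 1147)
817^20 ≡ 490 (mod 1147)
817^24 ≡ 1062 (mod 1147)
817^27 ≡ 480 (mod 1147)
817^30 ≡ 528 (mod 1147)
817^36 ≡ 593 (mod 1147)
817^40 ≡ 377 (mod 1147)
817^45 ≡ 1146 (mod 1147)
817^54 ≡ 1000 (mod 1147)
817^60 ≡ 63 (mod 1147)
817^72 ≡ 667 (mod 1147)
817^90 ≡ 1 (mod 1147) ✓
Thus |⟨817⟩| = ord(817) = 90.
Index = |(Z/1147Z)^×| / |⟨817⟩| = 1080 / 90 = 12.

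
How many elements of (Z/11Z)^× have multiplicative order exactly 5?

4

φ(11) = 11 − 1 = 10 = 2 · 5.
Since (Z/11Z)^× is cyclic of order 10, the number of elements of order d is φ(d) when d | 10 and 0 otherwise.
5 | 10, and φ(5) = 5 − 1 = 4.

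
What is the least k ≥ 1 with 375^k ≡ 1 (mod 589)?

ord(375) | φ(589) = φ(19·31) = (19−1)·(31−1) = 18·30 = 540 = 2^2 · 3^3 · 5.
Divisors of 540: 1, 2, 3, 4, 5, 6, 9, 10, 12, 15, 18, 20, 27, 30, 36, 45, 54, 60, 90, 108, 135, 180, 270, 540.
Evaluate successive powers at the divisors of 540:
375^1 ≡ 375 (mod 589)
375^2 ≡ 443 (mod 589)
375^3 ≡ 27 (mod 589)
375^4 ≡ 112 (mod 589)
375^5 ≡ 181 (mod 589)
375^6 ≡ 140 (mod 589)
375^9 ≡ 246 (mod 589)
375^10 ≡ 366 (mod 589)
375^12 ≡ 163 (mod 589)
375^15 ≡ 278 (mod 589)
375^18 ≡ 438 (mod 589)
375^20 ≡ 253 (mod 589)
375^27 ≡ 550 (mod 589)
375^30 ≡ 125 (mod 589)
375^36 ≡ 419 (mod 589)
375^45 ≡ 588 (mod 589)
375^54 ≡ 343 (mod 589)
375^60 ≡ 311 (mod 589)
375^90 ≡ 1 (mod 589) ✓
So ord_589(375) = 90.

90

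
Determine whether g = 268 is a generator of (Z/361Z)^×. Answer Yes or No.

Yes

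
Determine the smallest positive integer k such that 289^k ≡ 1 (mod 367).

By Lagrange's theorem, ord_367(289) divides φ(367) = 367 − 1 = 366 = 2 · 3 · 61.
Divisors of 366: 1, 2, 3, 6, 61, 122, 183, 366.
Check 289^d mod 367 for each divisor in increasing order:
289^1 ≡ 289 (mod 367)
289^2 ≡ 212 (mod 367)
289^3 ≡ 346 (mod 367)
289^6 ≡ 74 (mod 367)
289^61 ≡ 283 (mod 367)
289^122 ≡ 83 (mod 367)
289^183 ≡ 1 (mod 367) ✓
Therefore the multiplicative order of 289 modulo 367 is 183.

183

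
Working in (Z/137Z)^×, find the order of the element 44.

The order of 44 must divide φ(137) = 137 − 1 = 136 = 2^3 · 17.
Divisors of 136: 1, 2, 4, 8, 17, 34, 68, 136.
Test each divisor d:
44^1 ≡ 44
44^2 ≡ 18
44^4 ≡ 50
44^8 ≡ 34
44^17 ≡ 37
44^34 ≡ 136
44^68 ≡ 1
The smallest such exponent is 68, so the order of 44 is 68.

68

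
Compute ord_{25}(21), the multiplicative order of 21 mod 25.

5

The order of 21 must divide φ(25) = φ(5^2) = 5·(5−1) = 20 = 2^2 · 5.
Divisors of 20: 1, 2, 4, 5, 10, 20.
Test each divisor d:
21^1 ≡ 21 (mod 25)
21^2 ≡ 16 (mod 25)
21^4 ≡ 6 (mod 25)
21^5 ≡ 1 (mod 25) ✓
So ord_25(21) = 5.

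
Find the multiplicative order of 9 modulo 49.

21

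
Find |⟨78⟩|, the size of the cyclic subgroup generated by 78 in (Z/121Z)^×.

Since 78 ∈ (Z/121Z)^×, its order divides φ(121) = φ(11^2) = 11·(11−1) = 110 = 2 · 5 · 11.
Divisors of 110: 1, 2, 5, 10, 11, 22, 55, 110.
Compute 78^d (mod 121) for the divisors d until we hit 1:
78^1 ≡ 78 (mod 121)
78^2 ≡ 34 (mod 121)
78^5 ≡ 23 (mod 121)
78^10 ≡ 45 (mod 121)
78^11 ≡ 1 (mod 121) ✓
Hence ord(78) = 11.

11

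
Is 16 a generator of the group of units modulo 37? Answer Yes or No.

No

φ(37) = 37 − 1 = 36 = 2^2 · 3^2.
It suffices to check that the order of 16 is not a proper divisor of 36: compute 16^(36/q) for q ∈ {2, 3}.
16^18 ≡ 1 (mod 37)  [q = 2: ≡ 1 ✗]
16^12 ≡ 26 (mod 37)  [q = 3: ≢ 1 ✓]
16^18 ≡ 1 shows ord(16) | 18, strictly less than φ(37); not a primitive root.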